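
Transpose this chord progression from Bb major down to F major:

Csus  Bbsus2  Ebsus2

Bb major down to F major is a perfect fourth; each chord root moves by that interval while the quality stays the same.
Csus: root C down a perfect fourth → G, giving Gsus.
Bbsus2: root Bb down a perfect fourth → F, giving Fsus2.
Ebsus2: root Eb down a perfect fourth → Bb, giving Bbsus2.

Gsus Fsus2 Bbsus2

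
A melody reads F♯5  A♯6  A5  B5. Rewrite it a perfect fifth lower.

A perfect fifth down from F#5 gives B4.
A#6: a fifth down reaches D, and 7 semitones makes it D#6.
A perfect fifth down from A5 gives D5.
B5: a fifth down reaches E, and 7 semitones makes it E5.

B4 D#6 D5 E5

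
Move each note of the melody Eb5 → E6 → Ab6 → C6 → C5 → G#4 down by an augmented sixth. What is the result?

Gbb4 Gb5 Cbb6 Ebb5 Ebb4 Bb3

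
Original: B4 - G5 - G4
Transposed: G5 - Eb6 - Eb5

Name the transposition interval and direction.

up a minor sixth

Take the first pair: B4 → G5. B to G spans 6 letter names, so the interval is some kind of sixth.
B4 to G5 is 8 semitones, which makes it a minor sixth; the second version is higher, so the direction is up.
Checking another pair — G4 → Eb5 — gives the same interval.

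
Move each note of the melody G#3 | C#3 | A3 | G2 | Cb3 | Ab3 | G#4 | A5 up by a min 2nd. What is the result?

A minor second up from G#3 gives A3.
C#3: a second up reaches D, and 1 semitone makes it D3.
A minor second up from A3 gives Bb3.
A minor second up from G2 gives Ab2.
Cb3: a second up reaches D, and 1 semitone makes it Dbb3.
A minor second up from Ab3 gives Bbb3.
G#4 up a minor second is A4.
A5 up a minor second is Bb5.

A3 D3 Bb3 Ab2 Dbb3 Bbb3 A4 Bb5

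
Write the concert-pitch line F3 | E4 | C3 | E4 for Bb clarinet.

The Bb clarinet sounds a major second below written, so the written part must be a major second above concert — transpose each note up.
F3 becomes G3
E4 becomes F#4
C3 becomes D3
E4 becomes F#4

G3 F#4 D3 F#4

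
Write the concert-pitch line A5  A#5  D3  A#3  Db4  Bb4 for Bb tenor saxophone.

B6 B#6 E4 B#4 Eb5 C6

Written C4 sounds as Bb2 on the Bb tenor saxophone, so concert pitches are written a major ninth up.
A5 → B6
A#5 → B#6
D3 → E4
A#3 → B#4
Db4 → Eb5
Bb4 → C6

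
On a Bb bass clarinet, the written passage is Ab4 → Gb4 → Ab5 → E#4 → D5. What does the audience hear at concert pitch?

Gb3 Fb3 Gb4 D#3 C4

Written C4 on the Bb bass clarinet sounds as Bb2, a major ninth lower; apply that shift to every note.
Ab4 to Gb3
Gb4 to Fb3
Ab5 to Gb4
E#4 to D#3
D5 to C4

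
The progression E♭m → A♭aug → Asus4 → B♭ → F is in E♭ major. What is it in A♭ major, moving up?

Abm Dbaug Dsus4 Eb Bb

E♭ major up to A♭ major is a perfect fourth; each chord root moves by that interval while the quality stays the same.
E♭m: root E♭ up a perfect fourth → Ab, giving Abm.
A♭aug: root A♭ up a perfect fourth → Db, giving Dbaug.
Asus4: root A up a perfect fourth → D, giving Dsus4.
B♭: root B♭ up a perfect fourth → Eb, giving Eb.
F: root F up a perfect fourth → Bb, giving Bb.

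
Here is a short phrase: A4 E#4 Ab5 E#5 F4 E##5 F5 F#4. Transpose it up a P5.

A4 -> E5
E#4 -> B#4
Ab5 -> Eb6
E#5 -> B#5
F4 -> C5
E##5 -> B##5
F5 -> C6
F#4 -> C#5

E5 B#4 Eb6 B#5 C5 B##5 C6 C#5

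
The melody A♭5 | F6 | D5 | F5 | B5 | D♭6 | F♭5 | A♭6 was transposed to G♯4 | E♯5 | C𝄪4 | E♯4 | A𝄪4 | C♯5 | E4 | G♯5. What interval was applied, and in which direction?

down a diminished ninth

From Ab5 to G#4 is 9 letter names — a ninth of some quality.
G#4 to Ab5 is 12 semitones, which makes it a diminished ninth; the second version is lower, so the direction is down.
Checking another pair — Ab6 → G#5 — gives the same interval.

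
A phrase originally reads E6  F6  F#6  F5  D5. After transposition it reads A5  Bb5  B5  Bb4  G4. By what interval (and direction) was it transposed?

down a perfect fifth

Take the first pair: E6 → A5. E to A spans 5 letter names, so the interval is some kind of fifth.
A5 to E6 is 7 semitones, which makes it a perfect fifth; the second version is lower, so the direction is down.
Checking another pair — D5 → G4 — gives the same interval.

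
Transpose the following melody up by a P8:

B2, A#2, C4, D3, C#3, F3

B2: an octave up reaches B, and 12 semitones makes it B3.
A#2 up a perfect octave is A#3.
A perfect octave up from C4 gives C5.
D3: an octave up reaches D, and 12 semitones makes it D4.
C#3: an octave up reaches C, and 12 semitones makes it C#4.
F3 up a perfect octave is F4.

B3 A#3 C5 D4 C#4 F4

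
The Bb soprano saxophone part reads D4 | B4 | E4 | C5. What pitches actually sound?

The Bb soprano saxophone sounds a major second below written, so transpose each written note down a major second.
D4 -> C4
B4 -> A4
E4 -> D4
C5 -> Bb4

C4 A4 D4 Bb4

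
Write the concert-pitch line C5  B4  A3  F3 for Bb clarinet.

The Bb clarinet sounds a major second below written, so the written part must be a major second above concert — transpose each note up.
C5 -> D5
B4 -> C#5
A3 -> B3
F3 -> G3

D5 C#5 B3 G3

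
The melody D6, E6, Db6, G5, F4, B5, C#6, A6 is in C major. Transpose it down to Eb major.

F5 G5 Fb5 Bb4 Ab3 D5 E5 C6

From C down to Eb is a major sixth; apply that to each pitch.
D6 → F5
E6 → G5
Db6 → Fb5
G5 → Bb4
F4 → Ab3
B5 → D5
C#6 → E5
A6 → C6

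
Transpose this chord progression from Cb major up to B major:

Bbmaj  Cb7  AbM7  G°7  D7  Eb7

Cb major up to B major is an augmented seventh; each chord root moves by that interval while the quality stays the same.
Bbmaj: root Bb up an augmented seventh → A#, giving A#maj.
Cb7: root Cb up an augmented seventh → B, giving B7.
AbM7: root Ab up an augmented seventh → G#, giving G#M7.
G°7: root G up an augmented seventh → F##, giving F##°7.
D7: root D up an augmented seventh → C##, giving C##7.
Eb7: root Eb up an augmented seventh → D#, giving D#7.

A#maj B7 G#M7 F##°7 C##7 D#7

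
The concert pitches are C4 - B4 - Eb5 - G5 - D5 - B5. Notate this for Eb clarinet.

Written C4 sounds as Eb4 on the Eb clarinet, so concert pitches are written a minor third down.
C4 gives A3
B4 gives G#4
Eb5 gives C5
G5 gives E5
D5 gives B4
B5 gives G#5

A3 G#4 C5 E5 B4 G#5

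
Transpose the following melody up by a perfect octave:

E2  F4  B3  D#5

E3 F5 B4 D#6

E2 becomes E3
F4 becomes F5
B3 becomes B4
D#5 becomes D#6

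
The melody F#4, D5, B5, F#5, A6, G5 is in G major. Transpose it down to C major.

G major to C major down is a perfect fifth, so every note moves down by that interval.
F#4 → B3
D5 → G4
B5 → E5
F#5 → B4
A6 → D6
G5 → C5

B3 G4 E5 B4 D6 C5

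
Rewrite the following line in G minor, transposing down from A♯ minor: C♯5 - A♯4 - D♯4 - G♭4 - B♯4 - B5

Bb4 G4 C4 Fbb4 A4 Ab5

From A♯ down to G is an augmented second; apply that to each pitch.
C#5 gives Bb4
A#4 gives G4
D#4 gives C4
Gb4 gives Fbb4
B#4 gives A4
B5 gives Ab5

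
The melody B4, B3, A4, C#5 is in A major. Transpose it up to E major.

F#5 F#4 E5 G#5

From A up to E is a perfect fifth; apply that to each pitch.
B4 gives F#5
B3 gives F#4
A4 gives E5
C#5 gives G#5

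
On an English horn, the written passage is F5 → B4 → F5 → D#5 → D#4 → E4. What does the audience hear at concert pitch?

Bb4 E4 Bb4 G#4 G#3 A3

The English horn sounds a perfect fifth below written, so transpose each written note down a perfect fifth.
F5 to Bb4
B4 to E4
F5 to Bb4
D#5 to G#4
D#4 to G#3
E4 to A3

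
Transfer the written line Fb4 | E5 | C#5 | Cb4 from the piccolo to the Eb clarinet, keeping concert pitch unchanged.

Db5 C#6 A#5 Ab4

First find concert pitch: the piccolo sounds a perfect octave above written, so Fb4 E5 C#5 Cb4 sounds Fb5 E6 C#6 Cb5.
Then write for Eb clarinet: it sounds a minor third above written, so the part must be a minor third below concert.
Fb5 → Db5
E6 → C#6
C#6 → A#5
Cb5 → Ab4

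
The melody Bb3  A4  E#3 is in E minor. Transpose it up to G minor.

Db4 C5 G#3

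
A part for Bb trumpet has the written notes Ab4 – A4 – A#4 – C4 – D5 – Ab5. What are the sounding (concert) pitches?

Gb4 G4 G#4 Bb3 C5 Gb5

The Bb trumpet sounds a major second below written, so transpose each written note down a major second.
Ab4 → Gb4
A4 → G4
A#4 → G#4
C4 → Bb3
D5 → C5
Ab5 → Gb5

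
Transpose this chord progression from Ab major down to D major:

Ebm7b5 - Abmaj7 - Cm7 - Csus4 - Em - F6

Am7b5 Dmaj7 F#m7 F#sus4 A#m B6

Ab major down to D major is a diminished fifth; each chord root moves by that interval while the quality stays the same.
Ebm7b5: root Eb down a diminished fifth → A, giving Am7b5.
Abmaj7: root Ab down a diminished fifth → D, giving Dmaj7.
Cm7: root C down a diminished fifth → F#, giving F#m7.
Csus4: root C down a diminished fifth → F#, giving F#sus4.
Em: root E down a diminished fifth → A#, giving A#m.
F6: root F down a diminished fifth → B, giving B6.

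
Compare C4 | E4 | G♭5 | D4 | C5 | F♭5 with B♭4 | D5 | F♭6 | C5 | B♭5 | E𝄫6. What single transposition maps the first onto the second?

From C4 to Bb4 is 7 letter names — a seventh of some quality.
C4 to Bb4 is 10 semitones, which makes it a minor seventh; the second version is higher, so the direction is up.
Checking another pair — Fb5 → Ebb6 — gives the same interval.

up a minor seventh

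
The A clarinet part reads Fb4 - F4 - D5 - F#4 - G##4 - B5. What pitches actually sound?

Db4 D4 B4 D#4 E##4 G#5

Written C4 on the A clarinet sounds as A3, a minor third lower; apply that shift to every note.
Fb4 → Db4
F4 → D4
D5 → B4
F#4 → D#4
G##4 → E##4
B5 → G#5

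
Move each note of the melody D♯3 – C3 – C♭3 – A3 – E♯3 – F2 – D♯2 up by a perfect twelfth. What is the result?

D#3 → A#4
C3 → G4
Cb3 → Gb4
A3 → E5
E#3 → B#4
F2 → C4
D#2 → A#3

A#4 G4 Gb4 E5 B#4 C4 A#3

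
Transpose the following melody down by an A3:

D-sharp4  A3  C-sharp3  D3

Bb3 Fb3 Ab2 Bbb2

D#4: a third down reaches B, and 5 semitones makes it Bb3.
A3: a third down reaches F, and 5 semitones makes it Fb3.
An augmented third down from C#3 gives Ab2.
An augmented third down from D3 gives Bbb2.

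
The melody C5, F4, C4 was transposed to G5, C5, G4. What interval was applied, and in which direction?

From C5 to G5 is 5 letter names — a fifth of some quality.
C5 to G5 is 7 semitones, which makes it a perfect fifth; the second version is higher, so the direction is up.
Checking another pair — C4 → G4 — gives the same interval.

up a perfect fifth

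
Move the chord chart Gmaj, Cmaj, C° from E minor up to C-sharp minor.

E minor up to C-sharp minor is a major sixth; each chord root moves by that interval while the quality stays the same.
Gmaj: root G up a major sixth → E, giving Emaj.
Cmaj: root C up a major sixth → A, giving Amaj.
C°: root C up a major sixth → A, giving A°.

Emaj Amaj A°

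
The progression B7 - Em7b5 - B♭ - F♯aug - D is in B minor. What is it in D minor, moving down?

D7 Gm7b5 Db Aaug F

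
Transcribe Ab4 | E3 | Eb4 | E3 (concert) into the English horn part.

Eb5 B3 Bb4 B3

Written C4 sounds as F3 on the English horn, so concert pitches are written a perfect fifth up.
Ab4 gives Eb5
E3 gives B3
Eb4 gives Bb4
E3 gives B3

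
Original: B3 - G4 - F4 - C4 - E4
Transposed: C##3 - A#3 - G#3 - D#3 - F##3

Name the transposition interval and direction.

Take the first pair: B3 → C##3. B to C spans 7 letter names, so the interval is some kind of seventh.
C##3 to B3 is 9 semitones, which makes it a diminished seventh; the second version is lower, so the direction is down.
Checking another pair — E4 → F##3 — gives the same interval.

down a diminished seventh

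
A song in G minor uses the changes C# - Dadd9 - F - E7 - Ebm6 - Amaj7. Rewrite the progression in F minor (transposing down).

B Cadd9 Eb D7 Dbm6 Gmaj7

G minor down to F minor is a major second; each chord root moves by that interval while the quality stays the same.
C#: root C# down a major second → B, giving B.
Dadd9: root D down a major second → C, giving Cadd9.
F: root F down a major second → Eb, giving Eb.
E7: root E down a major second → D, giving D7.
Ebm6: root Eb down a major second → Db, giving Dbm6.
Amaj7: root A down a major second → G, giving Gmaj7.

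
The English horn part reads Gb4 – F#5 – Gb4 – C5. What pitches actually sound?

Written C4 on the English horn sounds as F3, a perfect fifth lower; apply that shift to every note.
Gb4 gives Cb4
F#5 gives B4
Gb4 gives Cb4
C5 gives F4

Cb4 B4 Cb4 F4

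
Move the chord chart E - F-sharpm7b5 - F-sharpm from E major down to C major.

C Dm7b5 Dm

E major down to C major is a major third; each chord root moves by that interval while the quality stays the same.
E: root E down a major third → C, giving C.
F-sharpm7b5: root F-sharp down a major third → D, giving Dm7b5.
F-sharpm: root F-sharp down a major third → D, giving Dm.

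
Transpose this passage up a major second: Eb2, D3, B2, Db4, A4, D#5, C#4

F2 E3 C#3 Eb4 B4 E#5 D#4

Eb2: a second up reaches F, and 2 semitones makes it F2.
D3: a second up reaches E, and 2 semitones makes it E3.
A major second up from B2 gives C#3.
A major second up from Db4 gives Eb4.
A4: a second up reaches B, and 2 semitones makes it B4.
D#5: a second up reaches E, and 2 semitones makes it E#5.
A major second up from C#4 gives D#4.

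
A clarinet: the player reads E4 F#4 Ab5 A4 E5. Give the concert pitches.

Written C4 on the A clarinet sounds as A3, a minor third lower; apply that shift to every note.
E4 -> C#4
F#4 -> D#4
Ab5 -> F5
A4 -> F#4
E5 -> C#5

C#4 D#4 F5 F#4 C#5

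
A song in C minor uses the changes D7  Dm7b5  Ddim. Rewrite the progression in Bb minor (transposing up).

C7 Cm7b5 Cdim

C minor up to Bb minor is a minor seventh; each chord root moves by that interval while the quality stays the same.
D7: root D up a minor seventh → C, giving C7.
Dm7b5: root D up a minor seventh → C, giving Cm7b5.
Ddim: root D up a minor seventh → C, giving Cdim.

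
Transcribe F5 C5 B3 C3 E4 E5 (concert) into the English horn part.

The English horn sounds a perfect fifth below written, so the written part must be a perfect fifth above concert — transpose each note up.
F5 -> C6
C5 -> G5
B3 -> F#4
C3 -> G3
E4 -> B4
E5 -> B5

C6 G5 F#4 G3 B4 B5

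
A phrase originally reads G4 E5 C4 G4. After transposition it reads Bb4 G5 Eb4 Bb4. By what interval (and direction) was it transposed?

From G4 to Bb4 is 3 letter names — a third of some quality.
G4 to Bb4 is 3 semitones, which makes it a minor third; the second version is higher, so the direction is up.
Checking another pair — G4 → Bb4 — gives the same interval.

up a minor third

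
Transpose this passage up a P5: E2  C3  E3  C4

B2 G3 B3 G4

A perfect fifth up from E2 gives B2.
C3: a fifth up reaches G, and 7 semitones makes it G3.
E3 up a perfect fifth is B3.
A perfect fifth up from C4 gives G4.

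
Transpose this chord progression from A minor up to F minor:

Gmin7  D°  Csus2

A minor up to F minor is a minor sixth; each chord root moves by that interval while the quality stays the same.
Gmin7: root G up a minor sixth → Eb, giving Ebmin7.
D°: root D up a minor sixth → Bb, giving Bb°.
Csus2: root C up a minor sixth → Ab, giving Absus2.

Ebmin7 Bb° Absus2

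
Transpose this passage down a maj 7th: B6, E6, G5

C6 F5 Ab4

A major seventh down from B6 gives C6.
E6 down a major seventh is F5.
A major seventh down from G5 gives Ab4.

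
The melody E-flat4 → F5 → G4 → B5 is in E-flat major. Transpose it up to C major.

C5 D6 E5 G#6

E-flat major to C major up is a major sixth, so every note moves up by that interval.
Eb4 gives C5
F5 gives D6
G4 gives E5
B5 gives G#6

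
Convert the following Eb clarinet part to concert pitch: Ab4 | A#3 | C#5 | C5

Cb5 C#4 E5 Eb5

Written C4 on the Eb clarinet sounds as Eb4, a minor third higher; apply that shift to every note.
Ab4 → Cb5
A#3 → C#4
C#5 → E5
C5 → Eb5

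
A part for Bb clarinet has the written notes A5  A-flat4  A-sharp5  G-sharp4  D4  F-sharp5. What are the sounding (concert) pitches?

Written C4 on the Bb clarinet sounds as Bb3, a major second lower; apply that shift to every note.
A5 becomes G5
Ab4 becomes Gb4
A#5 becomes G#5
G#4 becomes F#4
D4 becomes C4
F#5 becomes E5

G5 Gb4 G#5 F#4 C4 E5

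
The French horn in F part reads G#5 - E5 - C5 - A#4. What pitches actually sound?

C#5 A4 F4 D#4

Written C4 on the French horn in F sounds as F3, a perfect fifth lower; apply that shift to every note.
G#5 → C#5
E5 → A4
C5 → F4
A#4 → D#4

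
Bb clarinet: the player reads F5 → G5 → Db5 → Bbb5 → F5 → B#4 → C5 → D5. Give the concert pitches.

The Bb clarinet sounds a major second below written, so transpose each written note down a major second.
F5 to Eb5
G5 to F5
Db5 to Cb5
Bbb5 to Abb5
F5 to Eb5
B#4 to A#4
C5 to Bb4
D5 to C5

Eb5 F5 Cb5 Abb5 Eb5 A#4 Bb4 C5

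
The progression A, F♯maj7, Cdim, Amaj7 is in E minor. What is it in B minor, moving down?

E minor down to B minor is a perfect fourth; each chord root moves by that interval while the quality stays the same.
A: root A down a perfect fourth → E, giving E.
F♯maj7: root F♯ down a perfect fourth → C#, giving C#maj7.
Cdim: root C down a perfect fourth → G, giving Gdim.
Amaj7: root A down a perfect fourth → E, giving Emaj7.

E C#maj7 Gdim Emaj7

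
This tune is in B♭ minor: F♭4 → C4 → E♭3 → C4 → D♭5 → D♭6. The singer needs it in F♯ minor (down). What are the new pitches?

B♭ minor to F♯ minor down is a diminished fourth, so every note moves down by that interval.
Fb4 to C4
C4 to G#3
Eb3 to B2
C4 to G#3
Db5 to A4
Db6 to A5

C4 G#3 B2 G#3 A4 A5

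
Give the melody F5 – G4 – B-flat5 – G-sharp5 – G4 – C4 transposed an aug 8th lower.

F5: an octave down reaches F, and 13 semitones makes it Fb4.
G4: an octave down reaches G, and 13 semitones makes it Gb3.
Bb5 down an augmented octave is Bbb4.
An augmented octave down from G#5 gives G4.
G4 down an augmented octave is Gb3.
C4: an octave down reaches C, and 13 semitones makes it Cb3.

Fb4 Gb3 Bbb4 G4 Gb3 Cb3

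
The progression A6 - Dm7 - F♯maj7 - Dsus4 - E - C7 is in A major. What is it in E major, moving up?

E6 Am7 C#maj7 Asus4 B G7

A major up to E major is a perfect fifth; each chord root moves by that interval while the quality stays the same.
A6: root A up a perfect fifth → E, giving E6.
Dm7: root D up a perfect fifth → A, giving Am7.
F♯maj7: root F♯ up a perfect fifth → C#, giving C#maj7.
Dsus4: root D up a perfect fifth → A, giving Asus4.
E: root E up a perfect fifth → B, giving B.
C7: root C up a perfect fifth → G, giving G7.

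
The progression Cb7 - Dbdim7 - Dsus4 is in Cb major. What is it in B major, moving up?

Cb major up to B major is an augmented seventh; each chord root moves by that interval while the quality stays the same.
Cb7: root Cb up an augmented seventh → B, giving B7.
Dbdim7: root Db up an augmented seventh → C#, giving C#dim7.
Dsus4: root D up an augmented seventh → C##, giving C##sus4.

B7 C#dim7 C##sus4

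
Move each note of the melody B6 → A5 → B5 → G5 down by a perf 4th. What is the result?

F#6 E5 F#5 D5

B6 becomes F#6
A5 becomes E5
B5 becomes F#5
G5 becomes D5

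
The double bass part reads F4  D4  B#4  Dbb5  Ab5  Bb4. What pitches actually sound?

F3 D3 B#3 Dbb4 Ab4 Bb3

The double bass sounds a perfect octave below written, so transpose each written note down a perfect octave.
F4 gives F3
D4 gives D3
B#4 gives B#3
Dbb5 gives Dbb4
Ab5 gives Ab4
Bb4 gives Bb3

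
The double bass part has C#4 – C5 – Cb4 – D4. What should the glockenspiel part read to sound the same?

First find concert pitch: the double bass sounds a perfect octave below written, so C#4 C5 Cb4 D4 sounds C#3 C4 Cb3 D3.
Then write for glockenspiel: it sounds a perfect fifteenth above written, so the part must be a perfect fifteenth below concert.
C#3 → C#1
C4 → C2
Cb3 → Cb1
D3 → D1

C#1 C2 Cb1 D1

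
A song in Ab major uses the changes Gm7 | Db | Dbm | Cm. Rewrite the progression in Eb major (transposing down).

Ab major down to Eb major is a perfect fourth; each chord root moves by that interval while the quality stays the same.
Gm7: root G down a perfect fourth → D, giving Dm7.
Db: root Db down a perfect fourth → Ab, giving Ab.
Dbm: root Db down a perfect fourth → Ab, giving Abm.
Cm: root C down a perfect fourth → G, giving Gm.

Dm7 Ab Abm Gm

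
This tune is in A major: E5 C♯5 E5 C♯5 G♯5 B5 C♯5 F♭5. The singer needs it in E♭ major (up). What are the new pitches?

Bb5 G5 Bb5 G5 D6 F6 G5 Cbb6

From A up to E♭ is a diminished fifth; apply that to each pitch.
E5 -> Bb5
C#5 -> G5
E5 -> Bb5
C#5 -> G5
G#5 -> D6
B5 -> F6
C#5 -> G5
Fb5 -> Cbb6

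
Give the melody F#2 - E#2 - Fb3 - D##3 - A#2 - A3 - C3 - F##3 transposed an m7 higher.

E3 D#3 Ebb4 C##4 G#3 G4 Bb3 E#4

F#2 becomes E3
E#2 becomes D#3
Fb3 becomes Ebb4
D##3 becomes C##4
A#2 becomes G#3
A3 becomes G4
C3 becomes Bb3
F##3 becomes E#4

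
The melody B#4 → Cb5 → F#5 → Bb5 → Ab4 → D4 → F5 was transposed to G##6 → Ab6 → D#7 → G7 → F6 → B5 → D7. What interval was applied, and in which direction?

From B#4 to G##6 is 13 letter names — a thirteenth of some quality.
B#4 to G##6 is 21 semitones, which makes it a major thirteenth; the second version is higher, so the direction is up.
Checking another pair — F5 → D7 — gives the same interval.

up a major thirteenth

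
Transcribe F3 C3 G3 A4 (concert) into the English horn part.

Written C4 sounds as F3 on the English horn, so concert pitches are written a perfect fifth up.
F3 -> C4
C3 -> G3
G3 -> D4
A4 -> E5

C4 G3 D4 E5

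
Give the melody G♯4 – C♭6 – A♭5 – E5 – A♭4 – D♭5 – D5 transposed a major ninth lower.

F#3 Bbb4 Gb4 D4 Gb3 Cb4 C4

G#4 down a major ninth is F#3.
Cb6: a ninth down reaches B, and 14 semitones makes it Bbb4.
A major ninth down from Ab5 gives Gb4.
E5: a ninth down reaches D, and 14 semitones makes it D4.
Ab4 down a major ninth is Gb3.
Db5: a ninth down reaches C, and 14 semitones makes it Cb4.
D5 down a major ninth is C4.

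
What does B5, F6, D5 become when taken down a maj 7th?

A major seventh down from B5 gives C5.
F6 down a major seventh is Gb5.
A major seventh down from D5 gives Eb4.

C5 Gb5 Eb4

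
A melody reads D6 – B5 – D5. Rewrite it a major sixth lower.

F5 D5 F4

D6: a sixth down reaches F, and 9 semitones makes it F5.
B5 down a major sixth is D5.
D5: a sixth down reaches F, and 9 semitones makes it F4.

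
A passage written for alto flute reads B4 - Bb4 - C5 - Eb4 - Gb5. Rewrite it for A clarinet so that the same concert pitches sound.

A4 Ab4 Bb4 Db4 Fb5

First find concert pitch: the alto flute sounds a perfect fourth below written, so B4 Bb4 C5 Eb4 Gb5 sounds F#4 F4 G4 Bb3 Db5.
Then write for A clarinet: it sounds a minor third below written, so the part must be a minor third above concert.
F#4 → A4
F4 → Ab4
G4 → Bb4
Bb3 → Db4
Db5 → Fb5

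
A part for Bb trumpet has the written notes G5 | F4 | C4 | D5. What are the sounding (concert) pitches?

Written C4 on the Bb trumpet sounds as Bb3, a major second lower; apply that shift to every note.
G5 → F5
F4 → Eb4
C4 → Bb3
D5 → C5

F5 Eb4 Bb3 C5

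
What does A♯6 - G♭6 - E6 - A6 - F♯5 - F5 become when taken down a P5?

D#6 Cb6 A5 D6 B4 Bb4

A perfect fifth down from A#6 gives D#6.
A perfect fifth down from Gb6 gives Cb6.
A perfect fifth down from E6 gives A5.
A6: a fifth down reaches D, and 7 semitones makes it D6.
A perfect fifth down from F#5 gives B4.
F5 down a perfect fifth is Bb4.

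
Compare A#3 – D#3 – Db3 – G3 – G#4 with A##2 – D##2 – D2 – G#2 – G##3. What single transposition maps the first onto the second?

down a diminished octave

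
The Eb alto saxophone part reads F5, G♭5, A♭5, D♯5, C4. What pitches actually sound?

The Eb alto saxophone sounds a major sixth below written, so transpose each written note down a major sixth.
F5 -> Ab4
Gb5 -> Bbb4
Ab5 -> Cb5
D#5 -> F#4
C4 -> Eb3

Ab4 Bbb4 Cb5 F#4 Eb3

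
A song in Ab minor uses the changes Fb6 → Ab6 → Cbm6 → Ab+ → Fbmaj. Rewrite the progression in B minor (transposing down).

Ab minor down to B minor is a diminished seventh; each chord root moves by that interval while the quality stays the same.
Fb6: root Fb down a diminished seventh → G, giving G6.
Ab6: root Ab down a diminished seventh → B, giving B6.
Cbm6: root Cb down a diminished seventh → D, giving Dm6.
Ab+: root Ab down a diminished seventh → B, giving B+.
Fbmaj: root Fb down a diminished seventh → G, giving Gmaj.

G6 B6 Dm6 B+ Gmaj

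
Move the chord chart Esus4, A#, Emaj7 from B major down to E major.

B major down to E major is a perfect fifth; each chord root moves by that interval while the quality stays the same.
Esus4: root E down a perfect fifth → A, giving Asus4.
A#: root A# down a perfect fifth → D#, giving D#.
Emaj7: root E down a perfect fifth → A, giving Amaj7.

Asus4 D# Amaj7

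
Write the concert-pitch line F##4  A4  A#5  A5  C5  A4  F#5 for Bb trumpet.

The Bb trumpet sounds a major second below written, so the written part must be a major second above concert — transpose each note up.
F##4 gives G##4
A4 gives B4
A#5 gives B#5
A5 gives B5
C5 gives D5
A4 gives B4
F#5 gives G#5

G##4 B4 B#5 B5 D5 B4 G#5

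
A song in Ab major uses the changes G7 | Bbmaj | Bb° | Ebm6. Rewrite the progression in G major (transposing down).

F#7 Amaj A° Dm6

Ab major down to G major is a minor second; each chord root moves by that interval while the quality stays the same.
G7: root G down a minor second → F#, giving F#7.
Bbmaj: root Bb down a minor second → A, giving Amaj.
Bb°: root Bb down a minor second → A, giving A°.
Ebm6: root Eb down a minor second → D, giving Dm6.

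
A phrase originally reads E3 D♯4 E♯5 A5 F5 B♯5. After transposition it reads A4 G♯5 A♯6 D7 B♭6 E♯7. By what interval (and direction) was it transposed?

up a perfect eleventh

From E3 to A4 is 11 letter names — an eleventh of some quality.
E3 to A4 is 17 semitones, which makes it a perfect eleventh; the second version is higher, so the direction is up.
Checking another pair — B#5 → E#7 — gives the same interval.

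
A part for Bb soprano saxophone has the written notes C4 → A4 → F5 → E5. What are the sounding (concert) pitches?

Bb3 G4 Eb5 D5

Written C4 on the Bb soprano saxophone sounds as Bb3, a major second lower; apply that shift to every note.
C4 -> Bb3
A4 -> G4
F5 -> Eb5
E5 -> D5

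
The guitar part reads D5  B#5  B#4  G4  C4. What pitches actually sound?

D4 B#4 B#3 G3 C3

Written C4 on the guitar sounds as C3, a perfect octave lower; apply that shift to every note.
D5 gives D4
B#5 gives B#4
B#4 gives B#3
G4 gives G3
C4 gives C3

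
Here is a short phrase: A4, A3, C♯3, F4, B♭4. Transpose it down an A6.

A4: a sixth down reaches C, and 10 semitones makes it Cb4.
A3 down an augmented sixth is Cb3.
An augmented sixth down from C#3 gives Eb2.
F4: a sixth down reaches A, and 10 semitones makes it Abb3.
Bb4 down an augmented sixth is Dbb4.

Cb4 Cb3 Eb2 Abb3 Dbb4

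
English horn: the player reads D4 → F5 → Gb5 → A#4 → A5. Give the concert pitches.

G3 Bb4 Cb5 D#4 D5

The English horn sounds a perfect fifth below written, so transpose each written note down a perfect fifth.
D4 to G3
F5 to Bb4
Gb5 to Cb5
A#4 to D#4
A5 to D5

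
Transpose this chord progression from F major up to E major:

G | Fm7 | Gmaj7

F# Em7 F#maj7

F major up to E major is a major seventh; each chord root moves by that interval while the quality stays the same.
G: root G up a major seventh → F#, giving F#.
Fm7: root F up a major seventh → E, giving Em7.
Gmaj7: root G up a major seventh → F#, giving F#maj7.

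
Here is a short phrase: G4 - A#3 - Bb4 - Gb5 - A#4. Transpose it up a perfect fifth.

D5 E#4 F5 Db6 E#5

G4 → D5
A#3 → E#4
Bb4 → F5
Gb5 → Db6
A#4 → E#5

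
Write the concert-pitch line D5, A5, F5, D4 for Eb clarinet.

The Eb clarinet sounds a minor third above written, so the written part must be a minor third below concert — transpose each note down.
D5 → B4
A5 → F#5
F5 → D5
D4 → B3

B4 F#5 D5 B3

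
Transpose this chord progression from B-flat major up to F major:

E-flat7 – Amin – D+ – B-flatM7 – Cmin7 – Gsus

Bb7 Emin A+ FM7 Gmin7 Dsus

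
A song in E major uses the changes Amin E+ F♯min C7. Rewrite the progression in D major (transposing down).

Gmin D+ Emin Bb7

E major down to D major is a major second; each chord root moves by that interval while the quality stays the same.
Amin: root A down a major second → G, giving Gmin.
E+: root E down a major second → D, giving D+.
F♯min: root F♯ down a major second → E, giving Emin.
C7: root C down a major second → Bb, giving Bb7.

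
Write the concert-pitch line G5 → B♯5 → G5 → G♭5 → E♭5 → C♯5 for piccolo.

Written C4 sounds as C5 on the piccolo, so concert pitches are written a perfect octave down.
G5 to G4
B#5 to B#4
G5 to G4
Gb5 to Gb4
Eb5 to Eb4
C#5 to C#4

G4 B#4 G4 Gb4 Eb4 C#4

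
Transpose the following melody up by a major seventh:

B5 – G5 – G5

B5 → A#6
G5 → F#6
G5 → F#6

A#6 F#6 F#6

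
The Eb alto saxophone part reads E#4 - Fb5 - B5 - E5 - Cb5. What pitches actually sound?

G#3 Abb4 D5 G4 Ebb4

Written C4 on the Eb alto saxophone sounds as Eb3, a major sixth lower; apply that shift to every note.
E#4 gives G#3
Fb5 gives Abb4
B5 gives D5
E5 gives G4
Cb5 gives Ebb4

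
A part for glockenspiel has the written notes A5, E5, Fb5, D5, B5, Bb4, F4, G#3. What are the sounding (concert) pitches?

A7 E7 Fb7 D7 B7 Bb6 F6 G#5

Written C4 on the glockenspiel sounds as C6, a perfect fifteenth higher; apply that shift to every note.
A5 to A7
E5 to E7
Fb5 to Fb7
D5 to D7
B5 to B7
Bb4 to Bb6
F4 to F6
G#3 to G#5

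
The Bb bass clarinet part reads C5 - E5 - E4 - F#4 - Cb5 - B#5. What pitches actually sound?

Bb3 D4 D3 E3 Bbb3 A#4

Written C4 on the Bb bass clarinet sounds as Bb2, a major ninth lower; apply that shift to every note.
C5 → Bb3
E5 → D4
E4 → D3
F#4 → E3
Cb5 → Bbb3
B#5 → A#4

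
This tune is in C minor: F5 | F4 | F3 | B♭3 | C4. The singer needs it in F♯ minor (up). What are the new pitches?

From C up to F♯ is an augmented fourth; apply that to each pitch.
F5 becomes B5
F4 becomes B4
F3 becomes B3
Bb3 becomes E4
C4 becomes F#4

B5 B4 B3 E4 F#4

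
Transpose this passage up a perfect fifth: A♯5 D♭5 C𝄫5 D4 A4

A#5 up a perfect fifth is E#6.
Db5: a fifth up reaches A, and 7 semitones makes it Ab5.
Cbb5 up a perfect fifth is Gbb5.
A perfect fifth up from D4 gives A4.
A4: a fifth up reaches E, and 7 semitones makes it E5.

E#6 Ab5 Gbb5 A4 E5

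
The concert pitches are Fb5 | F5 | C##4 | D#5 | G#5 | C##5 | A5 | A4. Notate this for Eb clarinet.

The Eb clarinet sounds a minor third above written, so the written part must be a minor third below concert — transpose each note down.
Fb5 to Db5
F5 to D5
C##4 to A##3
D#5 to B#4
G#5 to E#5
C##5 to A##4
A5 to F#5
A4 to F#4

Db5 D5 A##3 B#4 E#5 A##4 F#5 F#4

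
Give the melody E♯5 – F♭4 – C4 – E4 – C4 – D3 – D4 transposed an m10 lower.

E#5 becomes C##4
Fb4 becomes Db3
C4 becomes A2
E4 becomes C#3
C4 becomes A2
D3 becomes B1
D4 becomes B2

C##4 Db3 A2 C#3 A2 B1 B2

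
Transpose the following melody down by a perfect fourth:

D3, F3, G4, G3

A2 C3 D4 D3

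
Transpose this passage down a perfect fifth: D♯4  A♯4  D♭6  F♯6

G#3 D#4 Gb5 B5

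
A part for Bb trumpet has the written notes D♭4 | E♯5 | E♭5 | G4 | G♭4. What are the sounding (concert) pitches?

The Bb trumpet sounds a major second below written, so transpose each written note down a major second.
Db4 gives Cb4
E#5 gives D#5
Eb5 gives Db5
G4 gives F4
Gb4 gives Fb4

Cb4 D#5 Db5 F4 Fb4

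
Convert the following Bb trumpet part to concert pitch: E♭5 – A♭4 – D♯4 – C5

Written C4 on the Bb trumpet sounds as Bb3, a major second lower; apply that shift to every note.
Eb5 -> Db5
Ab4 -> Gb4
D#4 -> C#4
C5 -> Bb4

Db5 Gb4 C#4 Bb4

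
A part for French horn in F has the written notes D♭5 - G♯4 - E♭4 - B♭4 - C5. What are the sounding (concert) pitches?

The French horn in F sounds a perfect fifth below written, so transpose each written note down a perfect fifth.
Db5 becomes Gb4
G#4 becomes C#4
Eb4 becomes Ab3
Bb4 becomes Eb4
C5 becomes F4

Gb4 C#4 Ab3 Eb4 F4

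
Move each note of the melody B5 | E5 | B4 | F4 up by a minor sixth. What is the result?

B5 becomes G6
E5 becomes C6
B4 becomes G5
F4 becomes Db5

G6 C6 G5 Db5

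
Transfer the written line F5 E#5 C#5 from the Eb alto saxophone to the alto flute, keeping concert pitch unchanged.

Db5 C#5 A4

First find concert pitch: the Eb alto saxophone sounds a major sixth below written, so F5 E#5 C#5 sounds Ab4 G#4 E4.
Then write for alto flute: it sounds a perfect fourth below written, so the part must be a perfect fourth above concert.
Ab4 → Db5
G#4 → C#5
E4 → A4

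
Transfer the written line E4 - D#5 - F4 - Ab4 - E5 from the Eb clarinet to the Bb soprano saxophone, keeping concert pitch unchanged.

First find concert pitch: the Eb clarinet sounds a minor third above written, so E4 D#5 F4 Ab4 E5 sounds G4 F#5 Ab4 Cb5 G5.
Then write for Bb soprano saxophone: it sounds a major second below written, so the part must be a major second above concert.
G4 → A4
F#5 → G#5
Ab4 → Bb4
Cb5 → Db5
G5 → A5

A4 G#5 Bb4 Db5 A5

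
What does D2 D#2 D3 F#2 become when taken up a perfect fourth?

G2 G#2 G3 B2

D2: a fourth up reaches G, and 5 semitones makes it G2.
D#2: a fourth up reaches G, and 5 semitones makes it G#2.
D3 up a perfect fourth is G3.
F#2: a fourth up reaches B, and 5 semitones makes it B2.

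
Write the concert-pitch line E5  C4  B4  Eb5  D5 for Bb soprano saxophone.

The Bb soprano saxophone sounds a major second below written, so the written part must be a major second above concert — transpose each note up.
E5 → F#5
C4 → D4
B4 → C#5
Eb5 → F5
D5 → E5

F#5 D4 C#5 F5 E5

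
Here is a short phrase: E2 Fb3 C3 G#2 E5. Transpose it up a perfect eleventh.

A3 Bbb4 F4 C#4 A6

E2: an eleventh up reaches A, and 17 semitones makes it A3.
A perfect eleventh up from Fb3 gives Bbb4.
C3 up a perfect eleventh is F4.
G#2 up a perfect eleventh is C#4.
E5: an eleventh up reaches A, and 17 semitones makes it A6.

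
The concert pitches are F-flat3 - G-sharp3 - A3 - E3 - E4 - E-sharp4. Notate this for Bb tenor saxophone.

Gb4 A#4 B4 F#4 F#5 F##5

Written C4 sounds as Bb2 on the Bb tenor saxophone, so concert pitches are written a major ninth up.
Fb3 to Gb4
G#3 to A#4
A3 to B4
E3 to F#4
E4 to F#5
E#4 to F##5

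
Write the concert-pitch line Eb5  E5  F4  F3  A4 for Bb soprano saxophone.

F5 F#5 G4 G3 B4

The Bb soprano saxophone sounds a major second below written, so the written part must be a major second above concert — transpose each note up.
Eb5 gives F5
E5 gives F#5
F4 gives G4
F3 gives G3
A4 gives B4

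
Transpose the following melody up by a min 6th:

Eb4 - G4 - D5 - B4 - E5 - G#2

Eb4 gives Cb5
G4 gives Eb5
D5 gives Bb5
B4 gives G5
E5 gives C6
G#2 gives E3

Cb5 Eb5 Bb5 G5 C6 E3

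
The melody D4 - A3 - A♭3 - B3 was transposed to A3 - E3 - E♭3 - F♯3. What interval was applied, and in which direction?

From D4 to A3 is 4 letter names — a fourth of some quality.
A3 to D4 is 5 semitones, which makes it a perfect fourth; the second version is lower, so the direction is down.
Checking another pair — B3 → F#3 — gives the same interval.

down a perfect fourth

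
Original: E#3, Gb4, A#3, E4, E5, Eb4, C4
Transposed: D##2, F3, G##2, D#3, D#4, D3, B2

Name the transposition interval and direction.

down a minor ninth

From E#3 to D##2 is 9 letter names — a ninth of some quality.
D##2 to E#3 is 13 semitones, which makes it a minor ninth; the second version is lower, so the direction is down.
Checking another pair — C4 → B2 — gives the same interval.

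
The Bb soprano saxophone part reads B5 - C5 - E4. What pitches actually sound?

A5 Bb4 D4

The Bb soprano saxophone sounds a major second below written, so transpose each written note down a major second.
B5 → A5
C5 → Bb4
E4 → D4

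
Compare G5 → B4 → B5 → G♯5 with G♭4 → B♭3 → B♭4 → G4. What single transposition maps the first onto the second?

down an augmented octave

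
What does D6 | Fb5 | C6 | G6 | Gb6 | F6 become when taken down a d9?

C##5 E4 B#4 F##5 F#5 E#5

D6 down a diminished ninth is C##5.
A diminished ninth down from Fb5 gives E4.
C6: a ninth down reaches B, and 12 semitones makes it B#4.
G6: a ninth down reaches F, and 12 semitones makes it F##5.
Gb6: a ninth down reaches F, and 12 semitones makes it F#5.
F6: a ninth down reaches E, and 12 semitones makes it E#5.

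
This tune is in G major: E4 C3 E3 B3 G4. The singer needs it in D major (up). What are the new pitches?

From G up to D is a perfect fifth; apply that to each pitch.
E4 becomes B4
C3 becomes G3
E3 becomes B3
B3 becomes F#4
G4 becomes D5

B4 G3 B3 F#4 D5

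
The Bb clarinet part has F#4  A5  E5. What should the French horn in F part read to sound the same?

B4 D6 A5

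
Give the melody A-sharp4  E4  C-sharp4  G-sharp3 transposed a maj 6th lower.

C#4 G3 E3 B2

A#4 to C#4
E4 to G3
C#4 to E3
G#3 to B2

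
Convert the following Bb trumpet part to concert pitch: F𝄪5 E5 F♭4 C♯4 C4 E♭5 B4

E#5 D5 Ebb4 B3 Bb3 Db5 A4

The Bb trumpet sounds a major second below written, so transpose each written note down a major second.
F##5 -> E#5
E5 -> D5
Fb4 -> Ebb4
C#4 -> B3
C4 -> Bb3
Eb5 -> Db5
B4 -> A4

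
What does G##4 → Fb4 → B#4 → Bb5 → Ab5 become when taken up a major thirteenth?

G##4: a thirteenth up reaches E, and 21 semitones makes it E##6.
A major thirteenth up from Fb4 gives Db6.
B#4: a thirteenth up reaches G, and 21 semitones makes it G##6.
A major thirteenth up from Bb5 gives G7.
Ab5 up a major thirteenth is F7.

E##6 Db6 G##6 G7 F7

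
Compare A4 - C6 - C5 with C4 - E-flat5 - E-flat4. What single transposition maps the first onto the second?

down a major sixth

From A4 to C4 is 6 letter names — a sixth of some quality.
C4 to A4 is 9 semitones, which makes it a major sixth; the second version is lower, so the direction is down.
Checking another pair — C5 → Eb4 — gives the same interval.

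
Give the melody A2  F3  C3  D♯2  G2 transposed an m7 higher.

A minor seventh up from A2 gives G3.
F3: a seventh up reaches E, and 10 semitones makes it Eb4.
A minor seventh up from C3 gives Bb3.
D#2: a seventh up reaches C, and 10 semitones makes it C#3.
A minor seventh up from G2 gives F3.

G3 Eb4 Bb3 C#3 F3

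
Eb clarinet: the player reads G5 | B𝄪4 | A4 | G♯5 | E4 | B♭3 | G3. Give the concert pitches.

Bb5 D##5 C5 B5 G4 Db4 Bb3

Written C4 on the Eb clarinet sounds as Eb4, a minor third higher; apply that shift to every note.
G5 -> Bb5
B##4 -> D##5
A4 -> C5
G#5 -> B5
E4 -> G4
Bb3 -> Db4
G3 -> Bb3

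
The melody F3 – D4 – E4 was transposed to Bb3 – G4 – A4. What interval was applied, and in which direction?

From F3 to Bb3 is 4 letter names — a fourth of some quality.
F3 to Bb3 is 5 semitones, which makes it a perfect fourth; the second version is higher, so the direction is up.
Checking another pair — E4 → A4 — gives the same interval.

up a perfect fourth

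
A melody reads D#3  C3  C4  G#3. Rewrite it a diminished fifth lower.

G##2 F#2 F#3 C##3

D#3 down a diminished fifth is G##2.
C3 down a diminished fifth is F#2.
C4 down a diminished fifth is F#3.
A diminished fifth down from G#3 gives C##3.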